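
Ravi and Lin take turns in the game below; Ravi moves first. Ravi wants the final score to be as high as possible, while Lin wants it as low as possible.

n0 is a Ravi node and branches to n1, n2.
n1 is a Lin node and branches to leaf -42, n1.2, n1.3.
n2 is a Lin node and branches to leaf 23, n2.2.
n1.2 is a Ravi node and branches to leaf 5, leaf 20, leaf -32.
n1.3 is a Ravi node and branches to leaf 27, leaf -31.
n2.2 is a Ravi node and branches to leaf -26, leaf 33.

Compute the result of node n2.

n2.2 (Ravi): max(-26, 33) = 33
n2 (Lin): min(23, 33) = 23

23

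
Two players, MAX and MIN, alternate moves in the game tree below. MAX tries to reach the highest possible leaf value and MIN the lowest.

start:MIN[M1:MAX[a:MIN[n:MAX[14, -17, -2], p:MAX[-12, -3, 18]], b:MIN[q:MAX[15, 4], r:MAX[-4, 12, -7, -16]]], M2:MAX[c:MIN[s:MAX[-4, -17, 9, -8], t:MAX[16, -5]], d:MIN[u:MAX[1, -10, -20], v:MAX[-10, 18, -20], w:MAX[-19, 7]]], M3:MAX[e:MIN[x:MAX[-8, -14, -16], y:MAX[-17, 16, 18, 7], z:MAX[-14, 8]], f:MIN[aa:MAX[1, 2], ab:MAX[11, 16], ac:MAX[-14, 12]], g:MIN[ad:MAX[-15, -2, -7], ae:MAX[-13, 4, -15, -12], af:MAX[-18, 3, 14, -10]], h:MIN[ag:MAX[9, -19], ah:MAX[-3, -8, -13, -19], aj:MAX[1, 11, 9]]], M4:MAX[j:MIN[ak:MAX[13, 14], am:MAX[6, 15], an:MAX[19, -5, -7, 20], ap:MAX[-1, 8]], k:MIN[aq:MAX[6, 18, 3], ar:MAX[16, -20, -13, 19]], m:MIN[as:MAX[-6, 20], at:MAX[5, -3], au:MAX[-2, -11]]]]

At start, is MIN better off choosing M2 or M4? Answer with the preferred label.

s (MAX): max(-4, -17, 9, -8) = 9
t (MAX): max(16, -5) = 16
c (MIN): min(9, 16) = 9
u (MAX): max(1, -10, -20) = 1
v (MAX): max(-10, 18, -20) = 18
w (MAX): max(-19, 7) = 7
d (MIN): min(1, 18, 7) = 1
M2 (MAX): max(9, 1) = 9
ak (MAX): max(13, 14) = 14
am (MAX): max(6, 15) = 15
an (MAX): max(19, -5, -7, 20) = 20
ap (MAX): max(-1, 8) = 8
j (MIN): min(14, 15, 20, 8) = 8
aq (MAX): max(6, 18, 3) = 18
ar (MAX): max(16, -20, -13, 19) = 19
k (MIN): min(18, 19) = 18
as (MAX): max(-6, 20) = 20
at (MAX): max(5, -3) = 5
au (MAX): max(-2, -11) = -2
m (MIN): min(20, 5, -2) = -2
M4 (MAX): max(8, 18, -2) = 18
MIN prefers the lower value; M2=9, M4=18. M2 is better since 9 < 18.

M2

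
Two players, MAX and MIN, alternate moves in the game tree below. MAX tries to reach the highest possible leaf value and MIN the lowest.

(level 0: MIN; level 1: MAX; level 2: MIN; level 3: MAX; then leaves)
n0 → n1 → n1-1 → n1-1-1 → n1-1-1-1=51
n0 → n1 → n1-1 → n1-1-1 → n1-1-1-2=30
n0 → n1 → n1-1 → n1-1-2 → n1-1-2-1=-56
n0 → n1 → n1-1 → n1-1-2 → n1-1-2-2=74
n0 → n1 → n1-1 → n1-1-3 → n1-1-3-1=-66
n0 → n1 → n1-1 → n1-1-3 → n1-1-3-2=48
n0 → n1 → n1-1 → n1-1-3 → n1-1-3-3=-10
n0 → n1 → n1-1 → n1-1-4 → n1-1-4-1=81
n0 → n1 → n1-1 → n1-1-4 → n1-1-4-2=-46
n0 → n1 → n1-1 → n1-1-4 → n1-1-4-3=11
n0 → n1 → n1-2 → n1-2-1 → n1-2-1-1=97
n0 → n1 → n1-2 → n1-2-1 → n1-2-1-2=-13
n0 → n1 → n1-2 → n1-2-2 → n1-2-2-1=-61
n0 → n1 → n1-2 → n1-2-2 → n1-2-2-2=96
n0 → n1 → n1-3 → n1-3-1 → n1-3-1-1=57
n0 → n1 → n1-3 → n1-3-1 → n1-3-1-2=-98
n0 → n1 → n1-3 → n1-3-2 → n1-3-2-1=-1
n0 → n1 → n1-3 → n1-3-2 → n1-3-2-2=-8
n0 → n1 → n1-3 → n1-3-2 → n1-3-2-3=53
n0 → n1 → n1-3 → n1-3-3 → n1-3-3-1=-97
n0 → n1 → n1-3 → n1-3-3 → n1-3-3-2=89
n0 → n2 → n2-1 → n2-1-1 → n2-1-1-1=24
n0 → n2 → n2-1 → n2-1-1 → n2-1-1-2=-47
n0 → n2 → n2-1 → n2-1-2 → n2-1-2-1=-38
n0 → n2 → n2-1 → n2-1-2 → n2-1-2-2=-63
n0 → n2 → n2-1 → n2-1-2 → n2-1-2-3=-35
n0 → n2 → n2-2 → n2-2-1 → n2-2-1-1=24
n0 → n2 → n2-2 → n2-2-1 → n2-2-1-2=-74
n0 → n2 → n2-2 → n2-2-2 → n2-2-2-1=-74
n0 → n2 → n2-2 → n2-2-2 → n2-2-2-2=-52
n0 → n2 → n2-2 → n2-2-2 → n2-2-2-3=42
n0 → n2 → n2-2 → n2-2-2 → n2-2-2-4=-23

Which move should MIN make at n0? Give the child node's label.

n2

n1-1-1 (MAX): max(51, 30) = 51
n1-1-2 (MAX): max(-56, 74) = 74
n1-1-3 (MAX): max(-66, 48, -10) = 48
n1-1-4 (MAX): max(81, -46, 11) = 81
n1-1 (MIN): min(51, 74, 48, 81) = 48
n1-2-1 (MAX): max(97, -13) = 97
n1-2-2 (MAX): max(-61, 96) = 96
n1-2 (MIN): min(97, 96) = 96
n1-3-1 (MAX): max(57, -98) = 57
n1-3-2 (MAX): max(-1, -8, 53) = 53
n1-3-3 (MAX): max(-97, 89) = 89
n1-3 (MIN): min(57, 53, 89) = 53
n1 (MAX): max(48, 96, 53) = 96
n2-1-1 (MAX): max(24, -47) = 24
n2-1-2 (MAX): max(-38, -63, -35) = -35
n2-1 (MIN): min(24, -35) = -35
n2-2-1 (MAX): max(24, -74) = 24
n2-2-2 (MAX): max(-74, -52, 42, -23) = 42
n2-2 (MIN): min(24, 42) = 24
n2 (MAX): max(-35, 24) = 24
n0 (MIN): min(96, 24) = 24
MIN at n0 wants the lowest of {n1=96, n2=24}, so chooses n2.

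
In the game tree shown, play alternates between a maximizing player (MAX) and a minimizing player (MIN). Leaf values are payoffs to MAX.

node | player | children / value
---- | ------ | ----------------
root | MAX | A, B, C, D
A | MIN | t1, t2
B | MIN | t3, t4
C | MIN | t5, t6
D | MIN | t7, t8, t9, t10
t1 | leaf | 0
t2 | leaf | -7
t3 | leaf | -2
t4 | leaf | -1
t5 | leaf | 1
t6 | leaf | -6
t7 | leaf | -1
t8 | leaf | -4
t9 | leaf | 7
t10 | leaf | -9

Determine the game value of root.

A (MIN): min(0, -7) = -7
B (MIN): min(-2, -1) = -2
C (MIN): min(1, -6) = -6
D (MIN): min(-1, -4, 7, -9) = -9
root (MAX): max(-7, -2, -6, -9) = -2

-2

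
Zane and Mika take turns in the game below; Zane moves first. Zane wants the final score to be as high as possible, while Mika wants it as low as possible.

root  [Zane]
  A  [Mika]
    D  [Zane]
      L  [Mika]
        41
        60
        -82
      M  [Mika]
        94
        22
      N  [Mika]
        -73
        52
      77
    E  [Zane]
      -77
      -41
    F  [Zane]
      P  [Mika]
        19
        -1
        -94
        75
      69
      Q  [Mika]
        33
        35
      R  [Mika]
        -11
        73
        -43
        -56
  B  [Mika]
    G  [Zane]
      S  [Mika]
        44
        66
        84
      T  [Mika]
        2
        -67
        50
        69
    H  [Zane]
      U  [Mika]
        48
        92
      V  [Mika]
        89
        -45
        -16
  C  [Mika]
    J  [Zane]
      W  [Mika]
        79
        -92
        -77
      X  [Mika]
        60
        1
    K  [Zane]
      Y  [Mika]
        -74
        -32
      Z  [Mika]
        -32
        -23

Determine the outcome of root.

44

L (Mika): min(41, 60, -82) = -82
M (Mika): min(94, 22) = 22
N (Mika): min(-73, 52) = -73
D (Zane): max(-82, 22, -73, 77) = 77
E (Zane): max(-77, -41) = -41
P (Mika): min(19, -1, -94, 75) = -94
Q (Mika): min(33, 35) = 33
R (Mika): min(-11, 73, -43, -56) = -56
F (Zane): max(-94, 69, 33, -56) = 69
A (Mika): min(77, -41, 69) = -41
S (Mika): min(44, 66, 84) = 44
T (Mika): min(2, -67, 50, 69) = -67
G (Zane): max(44, -67) = 44
U (Mika): min(48, 92) = 48
V (Mika): min(89, -45, -16) = -45
H (Zane): max(48, -45) = 48
B (Mika): min(44, 48) = 44
W (Mika): min(79, -92, -77) = -92
X (Mika): min(60, 1) = 1
J (Zane): max(-92, 1) = 1
Y (Mika): min(-74, -32) = -74
Z (Mika): min(-32, -23) = -32
K (Zane): max(-74, -32) = -32
C (Mika): min(1, -32) = -32
root (Zane): max(-41, 44, -32) = 44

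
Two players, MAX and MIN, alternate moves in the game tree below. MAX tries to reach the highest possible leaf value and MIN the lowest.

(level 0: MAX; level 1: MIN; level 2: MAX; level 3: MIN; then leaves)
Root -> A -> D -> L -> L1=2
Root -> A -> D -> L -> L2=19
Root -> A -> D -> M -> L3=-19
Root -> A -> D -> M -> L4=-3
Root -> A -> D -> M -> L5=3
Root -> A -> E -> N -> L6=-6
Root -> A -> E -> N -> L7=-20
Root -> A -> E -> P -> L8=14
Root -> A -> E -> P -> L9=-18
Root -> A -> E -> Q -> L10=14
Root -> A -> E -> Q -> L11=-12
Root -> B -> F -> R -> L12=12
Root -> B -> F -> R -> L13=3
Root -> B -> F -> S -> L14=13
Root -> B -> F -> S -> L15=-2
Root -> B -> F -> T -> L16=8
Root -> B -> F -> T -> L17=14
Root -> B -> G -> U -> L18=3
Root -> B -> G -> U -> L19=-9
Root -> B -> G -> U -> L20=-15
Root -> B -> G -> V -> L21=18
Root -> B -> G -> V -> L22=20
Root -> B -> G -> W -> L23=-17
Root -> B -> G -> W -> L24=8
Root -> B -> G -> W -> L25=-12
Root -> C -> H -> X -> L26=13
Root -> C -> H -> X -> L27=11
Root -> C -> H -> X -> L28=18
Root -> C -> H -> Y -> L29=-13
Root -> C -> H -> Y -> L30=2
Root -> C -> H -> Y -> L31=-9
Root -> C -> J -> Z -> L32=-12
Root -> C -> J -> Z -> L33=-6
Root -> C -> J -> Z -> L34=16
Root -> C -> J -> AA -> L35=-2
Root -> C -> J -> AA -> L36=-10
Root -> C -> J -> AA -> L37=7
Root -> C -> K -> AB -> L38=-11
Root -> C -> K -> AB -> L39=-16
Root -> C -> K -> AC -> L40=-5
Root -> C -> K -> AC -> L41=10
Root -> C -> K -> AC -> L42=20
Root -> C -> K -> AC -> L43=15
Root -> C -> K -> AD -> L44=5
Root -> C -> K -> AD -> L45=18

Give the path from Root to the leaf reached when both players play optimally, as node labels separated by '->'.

L (MIN): min(2, 19) = 2
M (MIN): min(-19, -3, 3) = -19
D (MAX): max(2, -19) = 2
N (MIN): min(-6, -20) = -20
P (MIN): min(14, -18) = -18
Q (MIN): min(14, -12) = -12
E (MAX): max(-20, -18, -12) = -12
A (MIN): min(2, -12) = -12
R (MIN): min(12, 3) = 3
S (MIN): min(13, -2) = -2
T (MIN): min(8, 14) = 8
F (MAX): max(3, -2, 8) = 8
U (MIN): min(3, -9, -15) = -15
V (MIN): min(18, 20) = 18
W (MIN): min(-17, 8, -12) = -17
G (MAX): max(-15, 18, -17) = 18
B (MIN): min(8, 18) = 8
X (MIN): min(13, 11, 18) = 11
Y (MIN): min(-13, 2, -9) = -13
H (MAX): max(11, -13) = 11
Z (MIN): min(-12, -6, 16) = -12
AA (MIN): min(-2, -10, 7) = -10
J (MAX): max(-12, -10) = -10
AB (MIN): min(-11, -16) = -16
AC (MIN): min(-5, 10, 20, 15) = -5
AD (MIN): min(5, 18) = 5
K (MAX): max(-16, -5, 5) = 5
C (MIN): min(11, -10, 5) = -10
Root (MAX): max(-12, 8, -10) = 8
At Root, MAX picks B (highest: 8).
At B, MIN picks F (lowest: 8).
At F, MAX picks T (highest: 8).
At T, MIN picks L16 (lowest: 8).
Terminal value 8.

Root -> B -> F -> T -> L16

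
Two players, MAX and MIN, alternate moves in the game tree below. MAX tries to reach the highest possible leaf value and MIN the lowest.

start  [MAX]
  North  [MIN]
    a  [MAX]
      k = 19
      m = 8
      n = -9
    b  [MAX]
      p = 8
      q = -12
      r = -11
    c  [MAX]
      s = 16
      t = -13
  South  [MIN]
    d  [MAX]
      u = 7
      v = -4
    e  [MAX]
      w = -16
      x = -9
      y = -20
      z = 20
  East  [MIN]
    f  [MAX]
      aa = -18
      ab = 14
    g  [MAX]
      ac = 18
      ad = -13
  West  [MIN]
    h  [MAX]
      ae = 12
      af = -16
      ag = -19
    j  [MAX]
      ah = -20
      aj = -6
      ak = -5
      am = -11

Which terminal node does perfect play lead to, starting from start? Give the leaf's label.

ab

a (MAX): max(19, 8, -9) = 19
b (MAX): max(8, -12, -11) = 8
c (MAX): max(16, -13) = 16
North (MIN): min(19, 8, 16) = 8
d (MAX): max(7, -4) = 7
e (MAX): max(-16, -9, -20, 20) = 20
South (MIN): min(7, 20) = 7
f (MAX): max(-18, 14) = 14
g (MAX): max(18, -13) = 18
East (MIN): min(14, 18) = 14
h (MAX): max(12, -16, -19) = 12
j (MAX): max(-20, -6, -5, -11) = -5
West (MIN): min(12, -5) = -5
start (MAX): max(8, 7, 14, -5) = 14
At start, MAX picks East (highest: 14).
At East, MIN picks f (lowest: 14).
At f, MAX picks ab (highest: 14).
Terminal value 14.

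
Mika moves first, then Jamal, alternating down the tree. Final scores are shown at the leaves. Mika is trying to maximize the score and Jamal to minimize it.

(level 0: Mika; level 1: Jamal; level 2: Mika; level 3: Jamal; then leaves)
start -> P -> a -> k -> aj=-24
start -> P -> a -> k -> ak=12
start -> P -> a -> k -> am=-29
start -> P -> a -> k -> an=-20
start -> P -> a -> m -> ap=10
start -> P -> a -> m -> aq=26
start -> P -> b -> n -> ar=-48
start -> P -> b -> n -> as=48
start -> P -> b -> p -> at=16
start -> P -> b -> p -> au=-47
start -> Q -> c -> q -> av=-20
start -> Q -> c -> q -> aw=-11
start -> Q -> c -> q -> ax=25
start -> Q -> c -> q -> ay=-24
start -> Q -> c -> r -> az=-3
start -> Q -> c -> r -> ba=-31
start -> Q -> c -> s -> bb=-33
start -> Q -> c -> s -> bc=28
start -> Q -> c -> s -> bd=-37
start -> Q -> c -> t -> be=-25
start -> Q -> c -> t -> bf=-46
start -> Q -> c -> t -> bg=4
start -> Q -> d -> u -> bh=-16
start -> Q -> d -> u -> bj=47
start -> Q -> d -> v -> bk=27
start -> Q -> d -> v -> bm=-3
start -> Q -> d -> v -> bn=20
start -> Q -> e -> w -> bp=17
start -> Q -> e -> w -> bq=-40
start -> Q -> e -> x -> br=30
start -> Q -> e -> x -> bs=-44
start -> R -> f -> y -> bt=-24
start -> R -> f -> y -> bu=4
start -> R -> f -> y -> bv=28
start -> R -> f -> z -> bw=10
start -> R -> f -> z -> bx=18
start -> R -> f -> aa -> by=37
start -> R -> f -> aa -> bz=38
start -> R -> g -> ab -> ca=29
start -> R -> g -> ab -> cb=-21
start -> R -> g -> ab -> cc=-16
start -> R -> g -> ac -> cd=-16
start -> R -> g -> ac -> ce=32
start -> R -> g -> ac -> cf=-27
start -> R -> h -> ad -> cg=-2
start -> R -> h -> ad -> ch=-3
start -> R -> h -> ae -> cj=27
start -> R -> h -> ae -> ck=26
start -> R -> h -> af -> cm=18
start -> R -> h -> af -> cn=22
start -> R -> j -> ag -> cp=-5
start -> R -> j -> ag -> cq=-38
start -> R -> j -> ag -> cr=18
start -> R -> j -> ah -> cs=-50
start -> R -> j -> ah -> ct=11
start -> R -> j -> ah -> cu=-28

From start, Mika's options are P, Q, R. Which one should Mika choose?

R

k (Jamal): min(-24, 12, -29, -20) = -29
m (Jamal): min(10, 26) = 10
a (Mika): max(-29, 10) = 10
n (Jamal): min(-48, 48) = -48
p (Jamal): min(16, -47) = -47
b (Mika): max(-48, -47) = -47
P (Jamal): min(10, -47) = -47
q (Jamal): min(-20, -11, 25, -24) = -24
r (Jamal): min(-3, -31) = -31
s (Jamal): min(-33, 28, -37) = -37
t (Jamal): min(-25, -46, 4) = -46
c (Mika): max(-24, -31, -37, -46) = -24
u (Jamal): min(-16, 47) = -16
v (Jamal): min(27, -3, 20) = -3
d (Mika): max(-16, -3) = -3
w (Jamal): min(17, -40) = -40
x (Jamal): min(30, -44) = -44
e (Mika): max(-40, -44) = -40
Q (Jamal): min(-24, -3, -40) = -40
y (Jamal): min(-24, 4, 28) = -24
z (Jamal): min(10, 18) = 10
aa (Jamal): min(37, 38) = 37
f (Mika): max(-24, 10, 37) = 37
ab (Jamal): min(29, -21, -16) = -21
ac (Jamal): min(-16, 32, -27) = -27
g (Mika): max(-21, -27) = -21
ad (Jamal): min(-2, -3) = -3
ae (Jamal): min(27, 26) = 26
af (Jamal): min(18, 22) = 18
h (Mika): max(-3, 26, 18) = 26
ag (Jamal): min(-5, -38, 18) = -38
ah (Jamal): min(-50, 11, -28) = -50
j (Mika): max(-38, -50) = -38
R (Jamal): min(37, -21, 26, -38) = -38
start (Mika): max(-47, -40, -38) = -38
Mika at start wants the highest of {P=-47, Q=-40, R=-38}, so chooses R.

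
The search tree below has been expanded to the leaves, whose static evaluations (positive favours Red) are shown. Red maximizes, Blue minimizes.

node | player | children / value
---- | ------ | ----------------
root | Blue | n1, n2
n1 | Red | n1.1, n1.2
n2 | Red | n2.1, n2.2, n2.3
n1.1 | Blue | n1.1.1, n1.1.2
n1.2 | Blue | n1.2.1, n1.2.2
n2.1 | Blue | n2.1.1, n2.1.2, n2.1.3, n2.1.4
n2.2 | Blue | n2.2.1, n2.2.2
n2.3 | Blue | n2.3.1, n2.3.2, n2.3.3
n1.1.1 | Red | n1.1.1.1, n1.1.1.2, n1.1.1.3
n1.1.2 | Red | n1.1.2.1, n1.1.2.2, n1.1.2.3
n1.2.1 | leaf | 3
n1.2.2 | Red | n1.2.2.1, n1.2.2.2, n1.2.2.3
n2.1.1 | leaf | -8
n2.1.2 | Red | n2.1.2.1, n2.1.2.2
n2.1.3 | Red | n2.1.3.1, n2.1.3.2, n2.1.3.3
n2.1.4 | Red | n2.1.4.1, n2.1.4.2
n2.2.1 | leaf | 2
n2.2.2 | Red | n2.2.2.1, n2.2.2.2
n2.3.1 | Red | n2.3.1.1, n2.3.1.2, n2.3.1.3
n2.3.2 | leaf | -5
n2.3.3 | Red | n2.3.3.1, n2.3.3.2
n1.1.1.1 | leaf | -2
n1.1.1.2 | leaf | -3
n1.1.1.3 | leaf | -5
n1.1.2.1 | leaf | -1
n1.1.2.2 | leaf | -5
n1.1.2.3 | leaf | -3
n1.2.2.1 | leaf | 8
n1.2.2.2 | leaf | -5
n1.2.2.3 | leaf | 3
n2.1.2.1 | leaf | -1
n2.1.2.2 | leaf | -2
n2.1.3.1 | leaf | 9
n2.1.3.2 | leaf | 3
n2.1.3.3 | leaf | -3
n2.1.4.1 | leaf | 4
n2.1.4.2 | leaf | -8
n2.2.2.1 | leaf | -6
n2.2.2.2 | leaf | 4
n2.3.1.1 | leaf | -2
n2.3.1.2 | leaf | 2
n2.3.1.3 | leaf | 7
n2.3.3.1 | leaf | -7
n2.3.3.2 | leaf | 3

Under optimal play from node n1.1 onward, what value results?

n1.1.1 (Red): max(-2, -3, -5) = -2
n1.1.2 (Red): max(-1, -5, -3) = -1
n1.1 (Blue): min(-2, -1) = -2

-2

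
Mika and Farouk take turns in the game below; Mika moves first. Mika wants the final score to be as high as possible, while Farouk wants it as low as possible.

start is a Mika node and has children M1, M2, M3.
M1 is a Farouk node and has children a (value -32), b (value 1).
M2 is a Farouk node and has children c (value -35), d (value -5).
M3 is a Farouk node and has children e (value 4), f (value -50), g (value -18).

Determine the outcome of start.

M1 (Farouk): min(-32, 1) = -32
M2 (Farouk): min(-35, -5) = -35
M3 (Farouk): min(4, -50, -18) = -50
start (Mika): max(-32, -35, -50) = -32

-32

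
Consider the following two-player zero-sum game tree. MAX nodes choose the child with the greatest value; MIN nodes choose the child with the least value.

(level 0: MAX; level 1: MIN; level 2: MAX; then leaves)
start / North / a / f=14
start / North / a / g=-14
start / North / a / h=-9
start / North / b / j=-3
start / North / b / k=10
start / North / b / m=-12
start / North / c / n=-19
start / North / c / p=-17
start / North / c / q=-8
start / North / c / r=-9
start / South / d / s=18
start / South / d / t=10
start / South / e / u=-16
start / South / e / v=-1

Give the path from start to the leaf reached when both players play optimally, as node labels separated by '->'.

start -> South -> e -> v

a (MAX): max(14, -14, -9) = 14
b (MAX): max(-3, 10, -12) = 10
c (MAX): max(-19, -17, -8, -9) = -8
North (MIN): min(14, 10, -8) = -8
d (MAX): max(18, 10) = 18
e (MAX): max(-16, -1) = -1
South (MIN): min(18, -1) = -1
start (MAX): max(-8, -1) = -1
At start, MAX picks South (highest: -1).
At South, MIN picks e (lowest: -1).
At e, MAX picks v (highest: -1).
Terminal value -1.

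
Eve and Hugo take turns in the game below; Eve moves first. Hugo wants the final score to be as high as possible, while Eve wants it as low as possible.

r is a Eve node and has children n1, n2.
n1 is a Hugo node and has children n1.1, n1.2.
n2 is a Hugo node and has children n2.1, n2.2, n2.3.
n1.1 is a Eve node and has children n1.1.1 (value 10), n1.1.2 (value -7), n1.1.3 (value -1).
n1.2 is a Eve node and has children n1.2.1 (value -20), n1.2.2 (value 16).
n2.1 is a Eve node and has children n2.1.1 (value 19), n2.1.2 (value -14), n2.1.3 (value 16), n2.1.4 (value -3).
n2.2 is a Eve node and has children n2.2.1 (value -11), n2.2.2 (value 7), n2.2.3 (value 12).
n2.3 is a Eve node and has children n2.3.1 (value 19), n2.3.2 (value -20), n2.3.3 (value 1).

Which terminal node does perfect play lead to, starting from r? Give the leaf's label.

n2.2.1

n1.1 (Eve): min(10, -7, -1) = -7
n1.2 (Eve): min(-20, 16) = -20
n1 (Hugo): max(-7, -20) = -7
n2.1 (Eve): min(19, -14, 16, -3) = -14
n2.2 (Eve): min(-11, 7, 12) = -11
n2.3 (Eve): min(19, -20, 1) = -20
n2 (Hugo): max(-14, -11, -20) = -11
r (Eve): min(-7, -11) = -11
At r, Eve picks n2 (lowest: -11).
At n2, Hugo picks n2.2 (highest: -11).
At n2.2, Eve picks n2.2.1 (lowest: -11).
Terminal value -11.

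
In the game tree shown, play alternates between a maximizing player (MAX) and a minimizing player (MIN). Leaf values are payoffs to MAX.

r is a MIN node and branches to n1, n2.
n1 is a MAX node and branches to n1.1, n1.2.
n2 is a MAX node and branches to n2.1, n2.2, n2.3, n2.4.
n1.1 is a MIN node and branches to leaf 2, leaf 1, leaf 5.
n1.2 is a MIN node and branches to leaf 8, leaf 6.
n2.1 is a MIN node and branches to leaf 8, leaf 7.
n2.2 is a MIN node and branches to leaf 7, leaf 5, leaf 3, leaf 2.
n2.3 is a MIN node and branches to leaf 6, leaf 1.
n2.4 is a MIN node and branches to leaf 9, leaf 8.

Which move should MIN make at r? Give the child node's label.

n1.1 (MIN): min(2, 1, 5) = 1
n1.2 (MIN): min(8, 6) = 6
n1 (MAX): max(1, 6) = 6
n2.1 (MIN): min(8, 7) = 7
n2.2 (MIN): min(7, 5, 3, 2) = 2
n2.3 (MIN): min(6, 1) = 1
n2.4 (MIN): min(9, 8) = 8
n2 (MAX): max(7, 2, 1, 8) = 8
r (MIN): min(6, 8) = 6
MIN at r wants the lowest of {n1=6, n2=8}, so chooses n1.

n1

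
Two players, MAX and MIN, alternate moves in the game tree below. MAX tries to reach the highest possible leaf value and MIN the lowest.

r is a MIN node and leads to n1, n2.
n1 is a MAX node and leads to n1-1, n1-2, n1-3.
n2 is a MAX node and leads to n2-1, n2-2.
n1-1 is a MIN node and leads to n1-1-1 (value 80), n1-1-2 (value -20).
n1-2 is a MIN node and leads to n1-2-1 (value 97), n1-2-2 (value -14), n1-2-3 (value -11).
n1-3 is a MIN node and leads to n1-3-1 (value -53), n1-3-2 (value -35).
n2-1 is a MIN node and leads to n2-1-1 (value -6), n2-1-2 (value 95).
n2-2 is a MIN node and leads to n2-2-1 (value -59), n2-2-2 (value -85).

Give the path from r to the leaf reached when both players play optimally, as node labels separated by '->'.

n1-1 (MIN): min(80, -20) = -20
n1-2 (MIN): min(97, -14, -11) = -14
n1-3 (MIN): min(-53, -35) = -53
n1 (MAX): max(-20, -14, -53) = -14
n2-1 (MIN): min(-6, 95) = -6
n2-2 (MIN): min(-59, -85) = -85
n2 (MAX): max(-6, -85) = -6
r (MIN): min(-14, -6) = -14
At r, MIN picks n1 (lowest: -14).
At n1, MAX picks n1-2 (highest: -14).
At n1-2, MIN picks n1-2-2 (lowest: -14).
Terminal value -14.

r -> n1 -> n1-2 -> n1-2-2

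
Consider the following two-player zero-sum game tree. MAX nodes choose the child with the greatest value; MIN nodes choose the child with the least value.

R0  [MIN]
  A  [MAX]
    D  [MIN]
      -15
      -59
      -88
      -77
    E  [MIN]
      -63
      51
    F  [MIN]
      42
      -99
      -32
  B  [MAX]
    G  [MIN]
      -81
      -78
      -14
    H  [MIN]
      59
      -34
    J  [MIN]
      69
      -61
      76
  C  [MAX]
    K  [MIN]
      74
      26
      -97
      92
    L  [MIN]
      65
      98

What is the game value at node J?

J (MIN): min(69, -61, 76) = -61

-61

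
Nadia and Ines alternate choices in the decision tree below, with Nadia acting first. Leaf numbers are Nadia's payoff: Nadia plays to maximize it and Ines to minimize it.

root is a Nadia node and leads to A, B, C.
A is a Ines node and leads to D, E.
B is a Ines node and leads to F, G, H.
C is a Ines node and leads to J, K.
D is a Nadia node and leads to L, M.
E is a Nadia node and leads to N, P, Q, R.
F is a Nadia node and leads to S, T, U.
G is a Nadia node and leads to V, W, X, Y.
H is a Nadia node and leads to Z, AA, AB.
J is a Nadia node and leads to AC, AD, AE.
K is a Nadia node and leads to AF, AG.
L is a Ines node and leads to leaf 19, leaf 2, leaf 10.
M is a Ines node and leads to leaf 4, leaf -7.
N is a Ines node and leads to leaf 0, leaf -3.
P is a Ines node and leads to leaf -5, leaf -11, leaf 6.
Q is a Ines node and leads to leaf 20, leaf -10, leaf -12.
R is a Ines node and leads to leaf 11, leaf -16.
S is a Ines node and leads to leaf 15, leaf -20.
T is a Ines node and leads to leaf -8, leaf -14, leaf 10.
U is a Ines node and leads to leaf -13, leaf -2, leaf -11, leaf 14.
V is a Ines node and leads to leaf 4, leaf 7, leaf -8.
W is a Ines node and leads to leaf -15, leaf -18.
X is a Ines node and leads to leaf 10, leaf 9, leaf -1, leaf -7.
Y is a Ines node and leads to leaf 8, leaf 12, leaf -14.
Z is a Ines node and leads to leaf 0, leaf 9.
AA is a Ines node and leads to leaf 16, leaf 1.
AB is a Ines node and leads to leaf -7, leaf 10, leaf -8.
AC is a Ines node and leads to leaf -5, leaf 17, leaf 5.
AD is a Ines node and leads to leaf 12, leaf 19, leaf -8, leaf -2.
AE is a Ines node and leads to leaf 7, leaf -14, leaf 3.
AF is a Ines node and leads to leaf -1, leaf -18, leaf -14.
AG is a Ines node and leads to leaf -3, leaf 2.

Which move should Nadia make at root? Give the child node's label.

L (Ines): min(19, 2, 10) = 2
M (Ines): min(4, -7) = -7
D (Nadia): max(2, -7) = 2
N (Ines): min(0, -3) = -3
P (Ines): min(-5, -11, 6) = -11
Q (Ines): min(20, -10, -12) = -12
R (Ines): min(11, -16) = -16
E (Nadia): max(-3, -11, -12, -16) = -3
A (Ines): min(2, -3) = -3
S (Ines): min(15, -20) = -20
T (Ines): min(-8, -14, 10) = -14
U (Ines): min(-13, -2, -11, 14) = -13
F (Nadia): max(-20, -14, -13) = -13
V (Ines): min(4, 7, -8) = -8
W (Ines): min(-15, -18) = -18
X (Ines): min(10, 9, -1, -7) = -7
Y (Ines): min(8, 12, -14) = -14
G (Nadia): max(-8, -18, -7, -14) = -7
Z (Ines): min(0, 9) = 0
AA (Ines): min(16, 1) = 1
AB (Ines): min(-7, 10, -8) = -8
H (Nadia): max(0, 1, -8) = 1
B (Ines): min(-13, -7, 1) = -13
AC (Ines): min(-5, 17, 5) = -5
AD (Ines): min(12, 19, -8, -2) = -8
AE (Ines): min(7, -14, 3) = -14
J (Nadia): max(-5, -8, -14) = -5
AF (Ines): min(-1, -18, -14) = -18
AG (Ines): min(-3, 2) = -3
K (Nadia): max(-18, -3) = -3
C (Ines): min(-5, -3) = -5
root (Nadia): max(-3, -13, -5) = -3
Nadia at root wants the highest of {A=-3, B=-13, C=-5}, so chooses A.

A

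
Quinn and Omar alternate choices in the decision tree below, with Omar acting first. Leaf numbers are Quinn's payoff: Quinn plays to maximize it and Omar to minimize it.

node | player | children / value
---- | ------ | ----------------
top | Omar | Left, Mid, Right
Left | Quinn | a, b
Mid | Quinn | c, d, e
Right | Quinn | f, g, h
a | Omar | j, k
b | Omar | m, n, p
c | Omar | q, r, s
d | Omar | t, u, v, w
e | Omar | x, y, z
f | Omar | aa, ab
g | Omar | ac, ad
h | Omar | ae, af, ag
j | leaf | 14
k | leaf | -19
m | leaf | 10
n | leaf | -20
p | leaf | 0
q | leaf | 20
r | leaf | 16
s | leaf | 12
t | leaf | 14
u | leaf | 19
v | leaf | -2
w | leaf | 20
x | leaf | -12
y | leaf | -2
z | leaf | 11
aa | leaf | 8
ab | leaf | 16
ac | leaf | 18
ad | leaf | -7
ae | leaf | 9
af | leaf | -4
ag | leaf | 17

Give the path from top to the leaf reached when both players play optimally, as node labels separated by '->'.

top -> Left -> a -> k

a (Omar): min(14, -19) = -19
b (Omar): min(10, -20, 0) = -20
Left (Quinn): max(-19, -20) = -19
c (Omar): min(20, 16, 12) = 12
d (Omar): min(14, 19, -2, 20) = -2
e (Omar): min(-12, -2, 11) = -12
Mid (Quinn): max(12, -2, -12) = 12
f (Omar): min(8, 16) = 8
g (Omar): min(18, -7) = -7
h (Omar): min(9, -4, 17) = -4
Right (Quinn): max(8, -7, -4) = 8
top (Omar): min(-19, 12, 8) = -19
At top, Omar picks Left (lowest: -19).
At Left, Quinn picks a (highest: -19).
At a, Omar picks k (lowest: -19).
Terminal value -19.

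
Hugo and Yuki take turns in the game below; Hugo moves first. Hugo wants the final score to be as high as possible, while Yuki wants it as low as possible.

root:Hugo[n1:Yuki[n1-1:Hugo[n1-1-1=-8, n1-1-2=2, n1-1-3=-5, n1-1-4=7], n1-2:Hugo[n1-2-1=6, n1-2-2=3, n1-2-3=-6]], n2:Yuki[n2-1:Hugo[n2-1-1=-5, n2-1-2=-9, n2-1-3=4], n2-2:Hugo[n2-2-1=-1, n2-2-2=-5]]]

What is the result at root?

6

n1-1 (Hugo): max(-8, 2, -5, 7) = 7
n1-2 (Hugo): max(6, 3, -6) = 6
n1 (Yuki): min(7, 6) = 6
n2-1 (Hugo): max(-5, -9, 4) = 4
n2-2 (Hugo): max(-1, -5) = -1
n2 (Yuki): min(4, -1) = -1
root (Hugo): max(6, -1) = 6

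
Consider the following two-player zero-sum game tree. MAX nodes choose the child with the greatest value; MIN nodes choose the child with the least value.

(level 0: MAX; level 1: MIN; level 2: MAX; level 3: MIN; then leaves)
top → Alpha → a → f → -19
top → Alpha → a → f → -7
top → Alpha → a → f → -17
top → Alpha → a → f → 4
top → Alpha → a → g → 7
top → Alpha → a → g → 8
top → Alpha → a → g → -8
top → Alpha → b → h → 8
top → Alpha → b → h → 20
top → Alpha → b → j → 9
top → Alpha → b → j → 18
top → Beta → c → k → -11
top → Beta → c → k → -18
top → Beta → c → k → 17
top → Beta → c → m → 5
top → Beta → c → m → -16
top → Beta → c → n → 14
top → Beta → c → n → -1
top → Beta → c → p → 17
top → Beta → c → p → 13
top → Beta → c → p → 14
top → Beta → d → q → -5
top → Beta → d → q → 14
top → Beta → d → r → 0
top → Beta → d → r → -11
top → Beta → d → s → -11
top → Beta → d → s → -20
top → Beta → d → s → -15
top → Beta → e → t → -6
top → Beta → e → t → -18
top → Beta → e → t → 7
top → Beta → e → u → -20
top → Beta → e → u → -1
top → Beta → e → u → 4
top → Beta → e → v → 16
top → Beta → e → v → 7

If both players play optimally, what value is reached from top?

-5

f (MIN): min(-19, -7, -17, 4) = -19
g (MIN): min(7, 8, -8) = -8
a (MAX): max(-19, -8) = -8
h (MIN): min(8, 20) = 8
j (MIN): min(9, 18) = 9
b (MAX): max(8, 9) = 9
Alpha (MIN): min(-8, 9) = -8
k (MIN): min(-11, -18, 17) = -18
m (MIN): min(5, -16) = -16
n (MIN): min(14, -1) = -1
p (MIN): min(17, 13, 14) = 13
c (MAX): max(-18, -16, -1, 13) = 13
q (MIN): min(-5, 14) = -5
r (MIN): min(0, -11) = -11
s (MIN): min(-11, -20, -15) = -20
d (MAX): max(-5, -11, -20) = -5
t (MIN): min(-6, -18, 7) = -18
u (MIN): min(-20, -1, 4) = -20
v (MIN): min(16, 7) = 7
e (MAX): max(-18, -20, 7) = 7
Beta (MIN): min(13, -5, 7) = -5
top (MAX): max(-8, -5) = -5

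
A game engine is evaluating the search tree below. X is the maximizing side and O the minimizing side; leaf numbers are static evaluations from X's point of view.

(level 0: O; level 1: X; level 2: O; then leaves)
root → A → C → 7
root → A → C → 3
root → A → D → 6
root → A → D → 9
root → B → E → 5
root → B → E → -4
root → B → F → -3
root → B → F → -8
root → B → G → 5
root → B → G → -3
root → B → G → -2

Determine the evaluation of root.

-3

C (O): min(7, 3) = 3
D (O): min(6, 9) = 6
A (X): max(3, 6) = 6
E (O): min(5, -4) = -4
F (O): min(-3, -8) = -8
G (O): min(5, -3, -2) = -3
B (X): max(-4, -8, -3) = -3
root (O): min(6, -3) = -3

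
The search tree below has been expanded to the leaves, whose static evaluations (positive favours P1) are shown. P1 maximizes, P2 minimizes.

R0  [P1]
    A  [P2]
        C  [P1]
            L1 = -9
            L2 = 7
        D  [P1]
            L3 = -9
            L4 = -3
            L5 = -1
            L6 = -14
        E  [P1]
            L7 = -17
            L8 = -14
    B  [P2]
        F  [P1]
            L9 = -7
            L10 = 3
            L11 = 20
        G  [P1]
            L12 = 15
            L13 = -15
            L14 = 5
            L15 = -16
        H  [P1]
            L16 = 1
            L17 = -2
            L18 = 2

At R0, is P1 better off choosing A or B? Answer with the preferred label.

C (P1): max(-9, 7) = 7
D (P1): max(-9, -3, -1, -14) = -1
E (P1): max(-17, -14) = -14
A (P2): min(7, -1, -14) = -14
F (P1): max(-7, 3, 20) = 20
G (P1): max(15, -15, 5, -16) = 15
H (P1): max(1, -2, 2) = 2
B (P2): min(20, 15, 2) = 2
P1 prefers the higher value; A=-14, B=2. B is better since 2 > -14.

B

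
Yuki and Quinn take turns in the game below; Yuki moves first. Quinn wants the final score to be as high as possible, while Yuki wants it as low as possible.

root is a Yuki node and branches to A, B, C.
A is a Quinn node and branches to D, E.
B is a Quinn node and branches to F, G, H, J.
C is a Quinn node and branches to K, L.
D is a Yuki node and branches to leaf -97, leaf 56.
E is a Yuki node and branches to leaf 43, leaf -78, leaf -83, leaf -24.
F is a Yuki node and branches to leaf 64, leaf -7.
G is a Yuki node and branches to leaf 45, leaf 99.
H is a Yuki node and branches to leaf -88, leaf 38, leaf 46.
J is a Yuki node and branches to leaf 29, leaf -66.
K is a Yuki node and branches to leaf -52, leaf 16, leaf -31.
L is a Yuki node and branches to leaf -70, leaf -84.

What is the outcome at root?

-83

D (Yuki): min(-97, 56) = -97
E (Yuki): min(43, -78, -83, -24) = -83
A (Quinn): max(-97, -83) = -83
F (Yuki): min(64, -7) = -7
G (Yuki): min(45, 99) = 45
H (Yuki): min(-88, 38, 46) = -88
J (Yuki): min(29, -66) = -66
B (Quinn): max(-7, 45, -88, -66) = 45
K (Yuki): min(-52, 16, -31) = -52
L (Yuki): min(-70, -84) = -84
C (Quinn): max(-52, -84) = -52
root (Yuki): min(-83, 45, -52) = -83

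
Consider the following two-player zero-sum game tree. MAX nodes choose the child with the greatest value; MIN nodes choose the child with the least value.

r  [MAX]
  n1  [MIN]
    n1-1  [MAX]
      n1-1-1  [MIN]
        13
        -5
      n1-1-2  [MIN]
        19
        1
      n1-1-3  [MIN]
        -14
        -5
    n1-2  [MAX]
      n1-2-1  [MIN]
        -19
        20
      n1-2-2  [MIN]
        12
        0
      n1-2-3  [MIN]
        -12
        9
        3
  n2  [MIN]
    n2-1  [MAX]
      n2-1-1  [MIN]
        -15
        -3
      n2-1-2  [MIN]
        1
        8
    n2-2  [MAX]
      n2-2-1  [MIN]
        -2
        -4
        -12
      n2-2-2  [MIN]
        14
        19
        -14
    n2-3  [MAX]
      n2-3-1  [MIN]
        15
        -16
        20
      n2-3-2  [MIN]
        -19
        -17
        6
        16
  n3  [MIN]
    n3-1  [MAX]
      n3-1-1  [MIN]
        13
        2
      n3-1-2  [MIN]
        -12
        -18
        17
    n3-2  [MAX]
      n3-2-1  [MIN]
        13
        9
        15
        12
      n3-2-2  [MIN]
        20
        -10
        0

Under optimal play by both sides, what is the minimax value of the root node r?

n1-1-1 (MIN): min(13, -5) = -5
n1-1-2 (MIN): min(19, 1) = 1
n1-1-3 (MIN): min(-14, -5) = -14
n1-1 (MAX): max(-5, 1, -14) = 1
n1-2-1 (MIN): min(-19, 20) = -19
n1-2-2 (MIN): min(12, 0) = 0
n1-2-3 (MIN): min(-12, 9, 3) = -12
n1-2 (MAX): max(-19, 0, -12) = 0
n1 (MIN): min(1, 0) = 0
n2-1-1 (MIN): min(-15, -3) = -15
n2-1-2 (MIN): min(1, 8) = 1
n2-1 (MAX): max(-15, 1) = 1
n2-2-1 (MIN): min(-2, -4, -12) = -12
n2-2-2 (MIN): min(14, 19, -14) = -14
n2-2 (MAX): max(-12, -14) = -12
n2-3-1 (MIN): min(15, -16, 20) = -16
n2-3-2 (MIN): min(-19, -17, 6, 16) = -19
n2-3 (MAX): max(-16, -19) = -16
n2 (MIN): min(1, -12, -16) = -16
n3-1-1 (MIN): min(13, 2) = 2
n3-1-2 (MIN): min(-12, -18, 17) = -18
n3-1 (MAX): max(2, -18) = 2
n3-2-1 (MIN): min(13, 9, 15, 12) = 9
n3-2-2 (MIN): min(20, -10, 0) = -10
n3-2 (MAX): max(9, -10) = 9
n3 (MIN): min(2, 9) = 2
r (MAX): max(0, -16, 2) = 2

2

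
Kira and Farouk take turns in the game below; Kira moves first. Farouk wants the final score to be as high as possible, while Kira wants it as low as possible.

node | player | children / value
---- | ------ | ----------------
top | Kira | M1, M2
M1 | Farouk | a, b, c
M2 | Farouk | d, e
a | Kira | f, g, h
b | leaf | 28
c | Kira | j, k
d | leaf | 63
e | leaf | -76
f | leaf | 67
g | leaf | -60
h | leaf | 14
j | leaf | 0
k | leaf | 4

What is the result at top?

a (Kira): min(67, -60, 14) = -60
c (Kira): min(0, 4) = 0
M1 (Farouk): max(-60, 28, 0) = 28
M2 (Farouk): max(63, -76) = 63
top (Kira): min(28, 63) = 28

28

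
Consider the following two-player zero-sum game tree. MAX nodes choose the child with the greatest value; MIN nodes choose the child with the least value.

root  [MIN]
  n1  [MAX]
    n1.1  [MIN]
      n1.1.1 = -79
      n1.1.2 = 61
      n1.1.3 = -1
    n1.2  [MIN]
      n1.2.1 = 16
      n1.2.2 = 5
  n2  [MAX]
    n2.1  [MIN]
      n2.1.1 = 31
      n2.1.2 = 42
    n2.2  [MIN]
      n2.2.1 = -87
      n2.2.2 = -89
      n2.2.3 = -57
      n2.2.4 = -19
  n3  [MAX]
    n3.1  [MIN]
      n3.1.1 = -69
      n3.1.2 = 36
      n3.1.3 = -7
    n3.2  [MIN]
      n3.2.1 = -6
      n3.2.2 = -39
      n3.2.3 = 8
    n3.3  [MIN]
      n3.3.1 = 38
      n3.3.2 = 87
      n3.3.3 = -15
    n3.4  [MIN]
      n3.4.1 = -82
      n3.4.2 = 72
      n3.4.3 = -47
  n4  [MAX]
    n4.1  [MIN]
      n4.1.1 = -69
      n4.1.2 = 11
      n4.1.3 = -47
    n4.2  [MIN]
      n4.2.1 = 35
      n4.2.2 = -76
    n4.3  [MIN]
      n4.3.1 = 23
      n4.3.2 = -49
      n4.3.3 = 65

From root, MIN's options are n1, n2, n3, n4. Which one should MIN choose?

n4

n1.1 (MIN): min(-79, 61, -1) = -79
n1.2 (MIN): min(16, 5) = 5
n1 (MAX): max(-79, 5) = 5
n2.1 (MIN): min(31, 42) = 31
n2.2 (MIN): min(-87, -89, -57, -19) = -89
n2 (MAX): max(31, -89) = 31
n3.1 (MIN): min(-69, 36, -7) = -69
n3.2 (MIN): min(-6, -39, 8) = -39
n3.3 (MIN): min(38, 87, -15) = -15
n3.4 (MIN): min(-82, 72, -47) = -82
n3 (MAX): max(-69, -39, -15, -82) = -15
n4.1 (MIN): min(-69, 11, -47) = -69
n4.2 (MIN): min(35, -76) = -76
n4.3 (MIN): min(23, -49, 65) = -49
n4 (MAX): max(-69, -76, -49) = -49
root (MIN): min(5, 31, -15, -49) = -49
MIN at root wants the lowest of {n1=5, n2=31, n3=-15, n4=-49}, so chooses n4.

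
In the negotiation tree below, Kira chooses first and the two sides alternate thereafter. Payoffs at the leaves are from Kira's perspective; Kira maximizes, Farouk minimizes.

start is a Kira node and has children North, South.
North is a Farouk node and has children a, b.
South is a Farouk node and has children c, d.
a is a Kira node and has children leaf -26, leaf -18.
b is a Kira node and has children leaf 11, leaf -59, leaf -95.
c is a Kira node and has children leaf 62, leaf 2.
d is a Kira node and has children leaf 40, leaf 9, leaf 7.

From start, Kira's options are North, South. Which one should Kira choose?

a (Kira): max(-26, -18) = -18
b (Kira): max(11, -59, -95) = 11
North (Farouk): min(-18, 11) = -18
c (Kira): max(62, 2) = 62
d (Kira): max(40, 9, 7) = 40
South (Farouk): min(62, 40) = 40
start (Kira): max(-18, 40) = 40
Kira at start wants the highest of {North=-18, South=40}, so chooses South.

South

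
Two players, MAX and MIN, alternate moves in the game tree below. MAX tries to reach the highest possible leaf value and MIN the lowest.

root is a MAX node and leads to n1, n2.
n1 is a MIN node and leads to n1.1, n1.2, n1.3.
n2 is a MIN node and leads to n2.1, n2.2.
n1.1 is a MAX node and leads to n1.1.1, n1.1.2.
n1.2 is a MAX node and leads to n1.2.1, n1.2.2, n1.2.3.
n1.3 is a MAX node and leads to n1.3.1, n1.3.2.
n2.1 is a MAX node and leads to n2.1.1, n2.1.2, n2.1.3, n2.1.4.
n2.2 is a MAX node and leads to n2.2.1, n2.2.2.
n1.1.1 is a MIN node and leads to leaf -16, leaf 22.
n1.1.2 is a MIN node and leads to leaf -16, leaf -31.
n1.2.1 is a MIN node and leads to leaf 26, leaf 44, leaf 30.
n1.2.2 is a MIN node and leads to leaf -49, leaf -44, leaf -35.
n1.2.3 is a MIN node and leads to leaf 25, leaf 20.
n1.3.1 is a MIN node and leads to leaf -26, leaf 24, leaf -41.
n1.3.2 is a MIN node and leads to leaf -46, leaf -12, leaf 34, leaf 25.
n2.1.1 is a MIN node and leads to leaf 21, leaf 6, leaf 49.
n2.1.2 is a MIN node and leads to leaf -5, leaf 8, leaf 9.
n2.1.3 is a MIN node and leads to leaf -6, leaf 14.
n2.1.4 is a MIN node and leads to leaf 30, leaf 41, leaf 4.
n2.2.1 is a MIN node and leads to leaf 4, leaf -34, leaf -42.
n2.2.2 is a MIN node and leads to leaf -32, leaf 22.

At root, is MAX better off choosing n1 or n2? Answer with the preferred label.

n1.1.1 (MIN): min(-16, 22) = -16
n1.1.2 (MIN): min(-16, -31) = -31
n1.1 (MAX): max(-16, -31) = -16
n1.2.1 (MIN): min(26, 44, 30) = 26
n1.2.2 (MIN): min(-49, -44, -35) = -49
n1.2.3 (MIN): min(25, 20) = 20
n1.2 (MAX): max(26, -49, 20) = 26
n1.3.1 (MIN): min(-26, 24, -41) = -41
n1.3.2 (MIN): min(-46, -12, 34, 25) = -46
n1.3 (MAX): max(-41, -46) = -41
n1 (MIN): min(-16, 26, -41) = -41
n2.1.1 (MIN): min(21, 6, 49) = 6
n2.1.2 (MIN): min(-5, 8, 9) = -5
n2.1.3 (MIN): min(-6, 14) = -6
n2.1.4 (MIN): min(30, 41, 4) = 4
n2.1 (MAX): max(6, -5, -6, 4) = 6
n2.2.1 (MIN): min(4, -34, -42) = -42
n2.2.2 (MIN): min(-32, 22) = -32
n2.2 (MAX): max(-42, -32) = -32
n2 (MIN): min(6, -32) = -32
MAX prefers the higher value; n1=-41, n2=-32. n2 is better since -32 > -41.

n2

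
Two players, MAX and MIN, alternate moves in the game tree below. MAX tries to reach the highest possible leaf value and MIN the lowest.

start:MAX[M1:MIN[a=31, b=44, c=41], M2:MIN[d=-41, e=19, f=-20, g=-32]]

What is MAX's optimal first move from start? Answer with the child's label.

M1 (MIN): min(31, 44, 41) = 31
M2 (MIN): min(-41, 19, -20, -32) = -41
start (MAX): max(31, -41) = 31
MAX at start wants the highest of {M1=31, M2=-41}, so chooses M1.

M1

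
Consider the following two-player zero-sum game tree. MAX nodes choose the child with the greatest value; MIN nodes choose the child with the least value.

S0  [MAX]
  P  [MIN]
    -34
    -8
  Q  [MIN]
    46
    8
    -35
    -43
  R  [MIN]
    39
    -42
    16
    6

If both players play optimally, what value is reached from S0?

-34

P (MIN): min(-34, -8) = -34
Q (MIN): min(46, 8, -35, -43) = -43
R (MIN): min(39, -42, 16, 6) = -42
S0 (MAX): max(-34, -43, -42) = -34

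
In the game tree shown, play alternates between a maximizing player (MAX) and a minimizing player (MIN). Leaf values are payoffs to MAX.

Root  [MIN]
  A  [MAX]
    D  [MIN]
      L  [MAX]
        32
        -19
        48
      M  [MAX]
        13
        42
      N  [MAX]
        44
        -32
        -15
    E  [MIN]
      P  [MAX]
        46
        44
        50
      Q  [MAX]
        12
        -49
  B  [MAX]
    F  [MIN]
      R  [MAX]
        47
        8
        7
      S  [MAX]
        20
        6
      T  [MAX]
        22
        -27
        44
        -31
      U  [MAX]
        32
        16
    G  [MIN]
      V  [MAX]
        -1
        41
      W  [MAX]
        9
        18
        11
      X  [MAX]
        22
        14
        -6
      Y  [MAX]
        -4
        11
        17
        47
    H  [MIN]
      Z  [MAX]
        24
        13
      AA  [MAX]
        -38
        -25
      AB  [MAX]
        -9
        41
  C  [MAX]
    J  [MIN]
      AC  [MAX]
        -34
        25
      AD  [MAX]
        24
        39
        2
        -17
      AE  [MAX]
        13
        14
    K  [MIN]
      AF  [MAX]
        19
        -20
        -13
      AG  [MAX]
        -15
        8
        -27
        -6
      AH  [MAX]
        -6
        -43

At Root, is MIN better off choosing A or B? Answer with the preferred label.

B

L (MAX): max(32, -19, 48) = 48
M (MAX): max(13, 42) = 42
N (MAX): max(44, -32, -15) = 44
D (MIN): min(48, 42, 44) = 42
P (MAX): max(46, 44, 50) = 50
Q (MAX): max(12, -49) = 12
E (MIN): min(50, 12) = 12
A (MAX): max(42, 12) = 42
R (MAX): max(47, 8, 7) = 47
S (MAX): max(20, 6) = 20
T (MAX): max(22, -27, 44, -31) = 44
U (MAX): max(32, 16) = 32
F (MIN): min(47, 20, 44, 32) = 20
V (MAX): max(-1, 41) = 41
W (MAX): max(9, 18, 11) = 18
X (MAX): max(22, 14, -6) = 22
Y (MAX): max(-4, 11, 17, 47) = 47
G (MIN): min(41, 18, 22, 47) = 18
Z (MAX): max(24, 13) = 24
AA (MAX): max(-38, -25) = -25
AB (MAX): max(-9, 41) = 41
H (MIN): min(24, -25, 41) = -25
B (MAX): max(20, 18, -25) = 20
MIN prefers the lower value; A=42, B=20. B is better since 20 < 42.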